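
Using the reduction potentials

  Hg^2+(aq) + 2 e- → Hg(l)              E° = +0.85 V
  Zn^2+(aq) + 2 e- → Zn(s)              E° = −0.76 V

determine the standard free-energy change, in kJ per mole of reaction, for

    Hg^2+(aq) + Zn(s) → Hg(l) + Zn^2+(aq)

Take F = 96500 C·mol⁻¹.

−311 kJ/mol

In the reaction as written Hg^2+(aq) is reduced, so the Hg²⁺/Hg couple is the cathode and Zn²⁺/Zn is the anode.
E°cell = +0.85 − (−0.76) = +1.61 V; balancing electrons gives n = 2.
ΔG° = −nFE°cell = −(2)(96500)(+1.61) J/mol = −311 kJ/mol.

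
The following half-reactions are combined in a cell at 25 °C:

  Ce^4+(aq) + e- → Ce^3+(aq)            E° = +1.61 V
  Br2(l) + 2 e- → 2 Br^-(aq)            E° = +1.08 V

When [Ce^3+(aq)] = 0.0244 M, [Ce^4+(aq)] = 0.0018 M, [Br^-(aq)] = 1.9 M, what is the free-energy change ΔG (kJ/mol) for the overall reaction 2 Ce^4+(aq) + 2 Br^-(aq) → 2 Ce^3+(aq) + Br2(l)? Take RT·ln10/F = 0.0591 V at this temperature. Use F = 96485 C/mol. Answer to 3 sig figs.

With Ce⁴⁺/Ce³⁺ reduced at the cathode, E°cell = +1.61 − (+1.08) = +0.53 V and n = 2.
Here Q = [Ce^3+(aq)]^2 / ([Ce^4+(aq)]^2·[Br^-(aq)]^2) = 50.9 (log Q = 1.707), giving E = +0.53 − (0.0591/2)·(1.707) = +0.4796 V.
ΔG = −nFE = −(2)(96485)(+0.4796) J/mol = −92.5 kJ/mol.

−92.5 kJ/mol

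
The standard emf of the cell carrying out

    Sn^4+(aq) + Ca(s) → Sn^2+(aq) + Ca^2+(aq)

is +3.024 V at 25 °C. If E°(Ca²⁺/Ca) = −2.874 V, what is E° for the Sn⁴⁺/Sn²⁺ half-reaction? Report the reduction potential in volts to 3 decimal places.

In the reaction as written the Sn⁴⁺/Sn²⁺ couple is reduced (cathode) and Ca²⁺/Ca is oxidized (anode), so E°cell = E°(Sn⁴⁺/Sn²⁺) − E°(Ca²⁺/Ca).
E°(Sn⁴⁺/Sn²⁺) = E°cell + E°(anode) = +3.024 + (−2.874) = +0.150 V.

+0.150 V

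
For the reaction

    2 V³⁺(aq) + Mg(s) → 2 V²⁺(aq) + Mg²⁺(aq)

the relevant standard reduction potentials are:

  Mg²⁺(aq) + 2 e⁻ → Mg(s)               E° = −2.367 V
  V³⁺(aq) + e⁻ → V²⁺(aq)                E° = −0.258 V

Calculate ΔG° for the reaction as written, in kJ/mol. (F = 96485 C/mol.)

−407 kJ/mol

In the reaction as written V³⁺(aq) is reduced, so the V³⁺/V²⁺ couple is the cathode and Mg²⁺/Mg is the anode.
E°cell = −0.258 − (−2.367) = +2.109 V; balancing electrons gives n = 2.
ΔG° = −nFE°cell = −(2)(96485)(+2.109) J/mol = −407 kJ/mol.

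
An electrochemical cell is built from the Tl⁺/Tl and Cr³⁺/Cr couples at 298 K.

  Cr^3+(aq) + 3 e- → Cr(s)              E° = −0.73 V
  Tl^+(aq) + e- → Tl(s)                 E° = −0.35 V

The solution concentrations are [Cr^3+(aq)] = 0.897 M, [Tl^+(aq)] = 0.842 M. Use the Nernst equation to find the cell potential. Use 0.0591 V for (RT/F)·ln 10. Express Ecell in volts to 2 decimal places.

Tl⁺/Tl is reduced (cathode, E° = −0.35 V) and Cr³⁺/Cr is oxidized (anode).
E°cell = −0.35 − (−0.73) = +0.38 V, with n = 3 electrons transferred.
For the overall reaction 3 Tl^+(aq) + Cr(s) → 3 Tl(s) + Cr^3+(aq), Q = [Cr^3+(aq)] / [Tl^+(aq)]^3 = 1.5, giving log Q = 0.177.
Applying E = E° − (RT ln10/nF)·log Q gives +0.38 − (0.0591/3)(0.177) = +0.38 V.

+0.38 V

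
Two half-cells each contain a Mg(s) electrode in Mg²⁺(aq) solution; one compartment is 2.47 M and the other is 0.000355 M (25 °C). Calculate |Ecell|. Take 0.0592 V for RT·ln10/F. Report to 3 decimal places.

For a concentration cell E°cell = 0, since both electrodes use the same couple.
The compartment with the higher Mg²⁺(aq) concentration (2.47 M) acts as the cathode; ions are reduced there and produced at the dilute (0.000355 M) anode.
With n = 2, Ecell = −(0.0592/2)·log([dilute]/[conc]) = −(0.0592/2)·log(0.000355/2.47) = +0.114 V.

0.114 V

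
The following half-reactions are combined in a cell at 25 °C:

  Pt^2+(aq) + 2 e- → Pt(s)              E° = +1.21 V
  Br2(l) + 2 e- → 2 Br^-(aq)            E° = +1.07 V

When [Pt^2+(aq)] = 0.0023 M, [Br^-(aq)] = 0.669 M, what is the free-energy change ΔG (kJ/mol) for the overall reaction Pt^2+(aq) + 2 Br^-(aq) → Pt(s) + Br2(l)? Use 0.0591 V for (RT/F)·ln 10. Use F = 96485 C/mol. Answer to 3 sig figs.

−9.98 kJ/mol

E°cell = +1.21 − (+1.07) = +0.14 V; the balanced reaction transfers n = 2 electrons.
Q = 1 / ([Pt^2+(aq)]·[Br^-(aq)]^2) = 971, so log Q = 2.987 and E = +0.14 − (0.0591/2)(2.987) = +0.0517 V.
Then ΔG = −nFE = −2 × 96485 × +0.0517 J/mol = −9.98 kJ/mol.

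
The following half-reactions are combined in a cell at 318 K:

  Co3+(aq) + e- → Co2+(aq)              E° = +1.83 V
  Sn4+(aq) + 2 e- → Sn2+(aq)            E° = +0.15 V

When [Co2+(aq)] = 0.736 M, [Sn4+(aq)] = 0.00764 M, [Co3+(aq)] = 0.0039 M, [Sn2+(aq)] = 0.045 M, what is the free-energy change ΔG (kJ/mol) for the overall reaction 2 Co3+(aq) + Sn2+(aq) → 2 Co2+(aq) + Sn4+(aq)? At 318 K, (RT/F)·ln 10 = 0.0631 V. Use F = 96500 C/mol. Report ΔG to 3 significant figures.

−301 kJ/mol

With Co³⁺/Co²⁺ reduced at the cathode, E°cell = +1.83 − (+0.15) = +1.68 V and n = 2.
Here Q = ([Co2+(aq)]^2·[Sn4+(aq)]) / ([Co3+(aq)]^2·[Sn2+(aq)]) = 6.05×10^3 (log Q = 3.782), giving E = +1.68 − (0.0631/2)·(3.782) = +1.5607 V.
ΔG = −nFE = −(2)(96500)(+1.5607) J/mol = −301 kJ/mol.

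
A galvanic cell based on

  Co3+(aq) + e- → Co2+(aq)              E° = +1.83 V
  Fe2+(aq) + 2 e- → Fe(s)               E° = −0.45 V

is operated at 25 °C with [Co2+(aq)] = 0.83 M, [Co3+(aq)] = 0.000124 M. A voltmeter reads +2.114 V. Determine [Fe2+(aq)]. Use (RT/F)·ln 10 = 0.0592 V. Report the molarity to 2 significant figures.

0.0091 M

The Co³⁺/Co²⁺ couple has the larger reduction potential, so it is the cathode: E°cell = +1.83 − (−0.45) = +2.28 V and n = 2.
From the Nernst equation, log Q = n(E° − E)/0.0592 = 2·(+2.28 − (+2.114))/0.0592 = 5.608.
The balanced reaction is 2 Co3+(aq) + Fe(s) → 2 Co2+(aq) + Fe2+(aq), so Q = ([Co2+(aq)]^2·[Fe2+(aq)]) / [Co3+(aq)]^2.
Solving for the unknown gives log [Fe2+(aq)] = −2.043, so [Fe2+(aq)] ≈ 0.0091 M.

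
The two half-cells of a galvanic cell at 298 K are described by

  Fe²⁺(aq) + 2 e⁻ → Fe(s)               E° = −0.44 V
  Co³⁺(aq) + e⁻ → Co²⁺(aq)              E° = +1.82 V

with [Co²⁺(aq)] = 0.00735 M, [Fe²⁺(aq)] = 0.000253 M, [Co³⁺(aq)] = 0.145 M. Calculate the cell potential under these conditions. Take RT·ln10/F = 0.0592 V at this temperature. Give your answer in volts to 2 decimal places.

+2.44 V

The Co³⁺/Co²⁺ couple has the more positive E°, so it is the cathode; Fe²⁺/Fe is the anode.
E°cell = E°cat − E°an = +1.82 − (−0.44) = +2.26 V; n = 2.
Balancing gives 2 Co³⁺(aq) + Fe(s) → 2 Co²⁺(aq) + Fe²⁺(aq); hence Q = ([Co²⁺(aq)]^2·[Fe²⁺(aq)]) / [Co³⁺(aq)]^2 = 6.5×10^−7 (log Q = −6.187).
By the Nernst equation, E = +2.26 − (0.0592/2)·(−6.187) = +2.44 V.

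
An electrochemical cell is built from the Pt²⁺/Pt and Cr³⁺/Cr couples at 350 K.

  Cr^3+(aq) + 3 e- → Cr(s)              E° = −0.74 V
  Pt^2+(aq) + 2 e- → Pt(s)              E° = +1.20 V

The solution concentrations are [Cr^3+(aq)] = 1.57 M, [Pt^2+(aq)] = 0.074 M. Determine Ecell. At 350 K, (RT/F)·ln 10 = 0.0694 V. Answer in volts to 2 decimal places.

Pt²⁺/Pt is reduced (cathode, E° = +1.20 V) and Cr³⁺/Cr is oxidized (anode).
E°cell = E°cat − E°an = +1.20 − (−0.74) = +1.94 V; n = 6.
Balancing gives 3 Pt^2+(aq) + 2 Cr(s) → 3 Pt(s) + 2 Cr^3+(aq); hence Q = [Cr^3+(aq)]^2 / [Pt^2+(aq)]^3 = 6.08×10^3 (log Q = 3.784).
By the Nernst equation, E = +1.94 − (0.0694/6)·(3.784) = +1.90 V.

+1.90 V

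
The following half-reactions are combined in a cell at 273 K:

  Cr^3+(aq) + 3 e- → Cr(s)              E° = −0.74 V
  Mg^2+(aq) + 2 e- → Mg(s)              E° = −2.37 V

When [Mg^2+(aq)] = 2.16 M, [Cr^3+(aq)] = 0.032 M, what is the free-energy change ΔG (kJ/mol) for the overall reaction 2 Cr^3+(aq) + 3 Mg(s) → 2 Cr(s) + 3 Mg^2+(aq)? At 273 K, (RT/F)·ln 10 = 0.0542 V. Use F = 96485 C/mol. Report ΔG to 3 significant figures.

−923 kJ/mol

The standard cell potential is −0.74 − (−2.37) = +1.63 V, with n = 6 electrons in the balanced equation.
Here Q = [Mg^2+(aq)]^3 / [Cr^3+(aq)]^2 = 9.84×10^3 (log Q = 3.993), giving E = +1.63 − (0.0542/6)·(3.993) = +1.5939 V.
ΔG = −nFE = −(6)(96485)(+1.5939) J/mol = −923 kJ/mol.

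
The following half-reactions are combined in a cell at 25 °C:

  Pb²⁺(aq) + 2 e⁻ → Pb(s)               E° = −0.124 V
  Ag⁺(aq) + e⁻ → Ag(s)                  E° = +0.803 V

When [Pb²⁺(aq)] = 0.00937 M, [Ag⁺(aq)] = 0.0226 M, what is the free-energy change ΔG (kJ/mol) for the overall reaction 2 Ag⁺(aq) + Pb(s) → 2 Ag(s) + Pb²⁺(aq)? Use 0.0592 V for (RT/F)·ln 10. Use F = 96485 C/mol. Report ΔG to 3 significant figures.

−172 kJ/mol

E°cell = +0.803 − (−0.124) = +0.927 V; the balanced reaction transfers n = 2 electrons.
Q = [Pb²⁺(aq)] / [Ag⁺(aq)]^2 = 18.3, so log Q = 1.264 and E = +0.927 − (0.0592/2)(1.264) = +0.8896 V.
Then ΔG = −nFE = −2 × 96485 × +0.8896 J/mol = −172 kJ/mol.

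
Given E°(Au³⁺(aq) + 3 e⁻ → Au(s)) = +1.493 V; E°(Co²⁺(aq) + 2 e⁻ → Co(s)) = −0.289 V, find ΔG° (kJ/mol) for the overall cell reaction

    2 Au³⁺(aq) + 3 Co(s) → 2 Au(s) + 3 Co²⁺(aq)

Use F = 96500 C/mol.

−1032 kJ/mol

In the reaction as written Au³⁺(aq) is reduced, so the Au³⁺/Au couple is the cathode and Co²⁺/Co is the anode.
E°cell = +1.493 − (−0.289) = +1.782 V; balancing electrons gives n = 6.
ΔG° = −nFE°cell = −(6)(96500)(+1.782) J/mol = −1032 kJ/mol.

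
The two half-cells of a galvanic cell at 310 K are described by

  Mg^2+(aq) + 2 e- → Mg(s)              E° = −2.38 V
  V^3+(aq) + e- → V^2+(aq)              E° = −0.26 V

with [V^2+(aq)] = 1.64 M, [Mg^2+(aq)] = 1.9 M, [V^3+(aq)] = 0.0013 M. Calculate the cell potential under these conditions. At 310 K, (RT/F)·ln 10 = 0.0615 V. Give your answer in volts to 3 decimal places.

The V³⁺/V²⁺ couple has the more positive E°, so it is the cathode; Mg²⁺/Mg is the anode.
E°cell = −0.26 − (−2.38) = +2.12 V, with n = 2 electrons transferred.
Balancing gives 2 V^3+(aq) + Mg(s) → 2 V^2+(aq) + Mg^2+(aq); hence Q = ([V^2+(aq)]^2·[Mg^2+(aq)]) / [V^3+(aq)]^2 = 3.02×10^6 (log Q = 6.481).
By the Nernst equation, E = +2.12 − (0.0615/2)·(6.481) = +1.921 V.

+1.921 V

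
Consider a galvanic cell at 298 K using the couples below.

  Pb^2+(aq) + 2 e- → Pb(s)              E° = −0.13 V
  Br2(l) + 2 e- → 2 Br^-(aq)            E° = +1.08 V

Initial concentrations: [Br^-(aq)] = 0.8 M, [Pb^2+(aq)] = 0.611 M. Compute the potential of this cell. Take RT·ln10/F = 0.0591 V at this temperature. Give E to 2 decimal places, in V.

The Br₂/Br⁻ couple has the more positive E°, so it is the cathode; Pb²⁺/Pb is the anode.
E°cell = +1.08 − (−0.13) = +1.21 V, with n = 2 electrons transferred.
For the overall reaction Br2(l) + Pb(s) → 2 Br^-(aq) + Pb^2+(aq), Q = [Br^-(aq)]^2·[Pb^2+(aq)] = 0.391, giving log Q = −0.408.
By the Nernst equation, E = +1.21 − (0.0591/2)·(−0.408) = +1.22 V.

+1.22 V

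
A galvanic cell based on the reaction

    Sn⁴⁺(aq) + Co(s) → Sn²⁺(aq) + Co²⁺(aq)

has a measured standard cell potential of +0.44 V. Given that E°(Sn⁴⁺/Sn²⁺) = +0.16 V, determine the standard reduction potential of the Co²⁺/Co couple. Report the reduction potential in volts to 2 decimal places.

−0.28 V

In the reaction as written the Sn⁴⁺/Sn²⁺ couple is reduced (cathode) and Co²⁺/Co is oxidized (anode), so E°cell = E°(Sn⁴⁺/Sn²⁺) − E°(Co²⁺/Co).
E°(Co²⁺/Co) = E°(cathode) − E°cell = +0.16 − (+0.44) = −0.28 V.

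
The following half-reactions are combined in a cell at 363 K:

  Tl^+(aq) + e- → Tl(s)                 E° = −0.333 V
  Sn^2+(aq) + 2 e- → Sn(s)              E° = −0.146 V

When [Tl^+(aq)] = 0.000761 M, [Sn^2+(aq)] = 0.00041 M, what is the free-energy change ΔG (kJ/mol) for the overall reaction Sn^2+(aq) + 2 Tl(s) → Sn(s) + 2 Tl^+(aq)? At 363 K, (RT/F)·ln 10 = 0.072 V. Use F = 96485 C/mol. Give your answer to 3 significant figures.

The standard cell potential is −0.146 − (−0.333) = +0.187 V, with n = 2 electrons in the balanced equation.
The reaction quotient is [Tl^+(aq)]^2 / [Sn^2+(aq)] = 0.00141; by Nernst, E = +0.187 − (0.072/2)(−2.850) = +0.2896 V.
ΔG = −nFE = −(2)(96485)(+0.2896) J/mol = −55.9 kJ/mol.

−55.9 kJ/mol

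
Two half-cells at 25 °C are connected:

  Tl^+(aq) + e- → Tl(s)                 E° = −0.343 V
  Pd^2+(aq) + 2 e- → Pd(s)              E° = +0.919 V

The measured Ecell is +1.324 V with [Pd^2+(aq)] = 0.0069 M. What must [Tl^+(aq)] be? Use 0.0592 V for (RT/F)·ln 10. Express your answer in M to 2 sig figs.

With Pd²⁺/Pd at the cathode and Tl⁺/Tl at the anode, E°cell = +0.919 − (−0.343) = +1.262 V (n = 2).
From the Nernst equation, log Q = n(E° − E)/0.0592 = 2·(+1.262 − (+1.324))/0.0592 = −2.095.
For Pd^2+(aq) + 2 Tl(s) → Pd(s) + 2 Tl^+(aq), the reaction quotient is Q = [Tl^+(aq)]^2 / [Pd^2+(aq)].
Substituting the known concentrations and solving, log [Tl^+(aq)] = −2.128 and [Tl^+(aq)] = 0.0074 M.

0.0074 M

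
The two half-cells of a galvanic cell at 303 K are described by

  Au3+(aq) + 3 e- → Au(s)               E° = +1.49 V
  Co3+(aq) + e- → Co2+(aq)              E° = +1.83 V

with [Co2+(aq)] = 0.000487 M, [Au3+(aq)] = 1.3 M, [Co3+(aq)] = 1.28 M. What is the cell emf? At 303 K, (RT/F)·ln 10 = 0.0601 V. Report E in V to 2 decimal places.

The Co³⁺/Co²⁺ couple has the more positive E°, so it is the cathode; Au³⁺/Au is the anode.
E°cell = E°cat − E°an = +1.83 − (+1.49) = +0.34 V; n = 3.
For the overall reaction 3 Co3+(aq) + Au(s) → 3 Co2+(aq) + Au3+(aq), Q = ([Co2+(aq)]^3·[Au3+(aq)]) / [Co3+(aq)]^3 = 7.16×10^−11, giving log Q = −10.145.
By the Nernst equation, E = +0.34 − (0.0601/3)·(−10.145) = +0.54 V.

+0.54 V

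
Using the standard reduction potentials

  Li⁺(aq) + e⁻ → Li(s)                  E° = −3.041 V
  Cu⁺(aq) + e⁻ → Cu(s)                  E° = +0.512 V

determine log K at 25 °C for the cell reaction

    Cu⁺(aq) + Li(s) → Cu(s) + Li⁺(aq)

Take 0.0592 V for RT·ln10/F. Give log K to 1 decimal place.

The Cu⁺/Cu couple is reduced (cathode); E°cell = +0.512 − (−3.041) = +3.553 V with n = 1.
At equilibrium E = 0, so log K = nE°cell / 0.0592 = (1)(+3.553) / 0.0592 = 60.0.

log K = 60.0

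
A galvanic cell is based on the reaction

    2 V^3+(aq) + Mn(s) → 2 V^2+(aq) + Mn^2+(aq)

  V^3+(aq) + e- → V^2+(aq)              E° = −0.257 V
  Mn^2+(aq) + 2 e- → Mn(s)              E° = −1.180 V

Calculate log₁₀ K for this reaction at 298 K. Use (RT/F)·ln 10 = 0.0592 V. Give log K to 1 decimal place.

log K = 31.2

The V³⁺/V²⁺ couple is reduced (cathode); E°cell = −0.257 − (−1.180) = +0.923 V with n = 2.
At equilibrium E = 0, so log K = nE°cell / 0.0592 = (2)(+0.923) / 0.0592 = 31.2.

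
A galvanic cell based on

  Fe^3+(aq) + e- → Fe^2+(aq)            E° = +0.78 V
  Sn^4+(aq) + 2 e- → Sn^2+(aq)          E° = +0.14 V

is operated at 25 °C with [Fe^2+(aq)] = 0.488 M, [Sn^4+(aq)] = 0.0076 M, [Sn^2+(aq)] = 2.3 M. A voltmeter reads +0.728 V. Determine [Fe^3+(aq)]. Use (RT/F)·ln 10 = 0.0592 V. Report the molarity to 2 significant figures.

0.86 M

With Fe³⁺/Fe²⁺ at the cathode and Sn⁴⁺/Sn²⁺ at the anode, E°cell = +0.78 − (+0.14) = +0.64 V (n = 2).
Since E = E° − (0.0592/n)·log Q, log Q = n(E° − E)/0.0592 = −2.973.
The balanced reaction is 2 Fe^3+(aq) + Sn^2+(aq) → 2 Fe^2+(aq) + Sn^4+(aq), so Q = ([Fe^2+(aq)]^2·[Sn^4+(aq)]) / ([Fe^3+(aq)]^2·[Sn^2+(aq)]).
Isolating [Fe^3+(aq)] in Q = 10^{−2.973} yields log [Fe^3+(aq)] = −0.066, i.e. 0.86 M.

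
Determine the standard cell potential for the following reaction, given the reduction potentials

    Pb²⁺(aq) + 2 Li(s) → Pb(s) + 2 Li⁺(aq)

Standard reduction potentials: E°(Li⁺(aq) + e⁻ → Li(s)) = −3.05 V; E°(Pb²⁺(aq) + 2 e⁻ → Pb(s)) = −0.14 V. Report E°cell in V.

Pb²⁺(aq) gains electrons, so the Pb²⁺/Pb couple is the cathode; the Li⁺/Li couple is the anode.
E°cell = E°(cathode) − E°(anode) = −0.14 − (−3.05) = +2.91 V.
The positive value indicates the reaction is spontaneous as written.

+2.91 V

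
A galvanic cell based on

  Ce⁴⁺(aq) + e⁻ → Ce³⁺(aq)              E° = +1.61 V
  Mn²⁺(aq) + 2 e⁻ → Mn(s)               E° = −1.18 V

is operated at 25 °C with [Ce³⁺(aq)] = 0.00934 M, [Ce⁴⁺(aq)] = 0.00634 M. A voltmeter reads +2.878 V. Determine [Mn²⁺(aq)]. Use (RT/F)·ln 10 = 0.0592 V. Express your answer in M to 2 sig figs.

0.00049 M

The Ce⁴⁺/Ce³⁺ couple has the larger reduction potential, so it is the cathode: E°cell = +1.61 − (−1.18) = +2.79 V and n = 2.
From the Nernst equation, log Q = n(E° − E)/0.0592 = 2·(+2.79 − (+2.878))/0.0592 = −2.973.
The balanced reaction is 2 Ce⁴⁺(aq) + Mn(s) → 2 Ce³⁺(aq) + Mn²⁺(aq), so Q = ([Ce³⁺(aq)]^2·[Mn²⁺(aq)]) / [Ce⁴⁺(aq)]^2.
Solving for the unknown gives log [Mn²⁺(aq)] = −3.310, so [Mn²⁺(aq)] ≈ 0.00049 M.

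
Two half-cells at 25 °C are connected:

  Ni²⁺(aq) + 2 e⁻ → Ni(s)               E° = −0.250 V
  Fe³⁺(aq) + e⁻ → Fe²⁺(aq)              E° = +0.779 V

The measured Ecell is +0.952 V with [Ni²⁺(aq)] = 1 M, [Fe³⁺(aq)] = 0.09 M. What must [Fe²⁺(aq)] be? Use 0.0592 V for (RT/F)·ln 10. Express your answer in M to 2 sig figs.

1.8 M

The Fe³⁺/Fe²⁺ couple has the larger reduction potential, so it is the cathode: E°cell = +0.779 − (−0.250) = +1.029 V and n = 2.
From the Nernst equation, log Q = n(E° − E)/0.0592 = 2·(+1.029 − (+0.952))/0.0592 = 2.601.
The balanced reaction is 2 Fe³⁺(aq) + Ni(s) → 2 Fe²⁺(aq) + Ni²⁺(aq), so Q = ([Fe²⁺(aq)]^2·[Ni²⁺(aq)]) / [Fe³⁺(aq)]^2.
Isolating [Fe²⁺(aq)] in Q = 10^{2.601} yields log [Fe²⁺(aq)] = 0.255, i.e. 1.8 M.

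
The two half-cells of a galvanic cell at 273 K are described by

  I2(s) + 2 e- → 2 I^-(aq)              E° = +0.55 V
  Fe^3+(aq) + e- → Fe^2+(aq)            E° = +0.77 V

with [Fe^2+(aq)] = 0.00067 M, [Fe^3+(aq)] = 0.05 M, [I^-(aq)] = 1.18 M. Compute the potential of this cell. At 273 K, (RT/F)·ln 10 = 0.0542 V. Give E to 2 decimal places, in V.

+0.33 V

Since E°(Fe³⁺/Fe²⁺) > E°(I₂/I⁻), Fe³⁺/Fe²⁺ serves as the cathode.
The standard potential is +0.77 − (+0.55) = +0.22 V and the balanced reaction transfers n = 2 electrons.
For the overall reaction 2 Fe^3+(aq) + 2 I^-(aq) → 2 Fe^2+(aq) + I2(s), Q = [Fe^2+(aq)]^2 / ([Fe^3+(aq)]^2·[I^-(aq)]^2) = 0.000129, giving log Q = −3.890.
By the Nernst equation, E = +0.22 − (0.0542/2)·(−3.890) = +0.33 V.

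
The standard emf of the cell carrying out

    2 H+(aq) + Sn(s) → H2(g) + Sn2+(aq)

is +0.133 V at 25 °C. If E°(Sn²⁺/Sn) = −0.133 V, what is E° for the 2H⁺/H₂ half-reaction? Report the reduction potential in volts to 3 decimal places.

+0.000 V

In the reaction as written the 2H⁺/H₂ couple is reduced (cathode) and Sn²⁺/Sn is oxidized (anode), so E°cell = E°(2H⁺/H₂) − E°(Sn²⁺/Sn).
E°(2H⁺/H₂) = E°cell + E°(anode) = +0.133 + (−0.133) = +0.000 V.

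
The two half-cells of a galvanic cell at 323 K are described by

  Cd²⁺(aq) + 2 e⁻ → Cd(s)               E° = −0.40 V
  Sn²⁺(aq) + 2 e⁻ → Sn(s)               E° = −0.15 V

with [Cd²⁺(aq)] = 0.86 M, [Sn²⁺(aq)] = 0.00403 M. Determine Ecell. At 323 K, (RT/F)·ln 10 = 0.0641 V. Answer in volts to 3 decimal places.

The Sn²⁺/Sn couple has the more positive E°, so it is the cathode; Cd²⁺/Cd is the anode.
E°cell = E°cat − E°an = −0.15 − (−0.40) = +0.25 V; n = 2.
Balancing gives Sn²⁺(aq) + Cd(s) → Sn(s) + Cd²⁺(aq); hence Q = [Cd²⁺(aq)] / [Sn²⁺(aq)] = 213 (log Q = 2.329).
Applying E = E° − (RT ln10/nF)·log Q gives +0.25 − (0.0641/2)(2.329) = +0.175 V.

+0.175 V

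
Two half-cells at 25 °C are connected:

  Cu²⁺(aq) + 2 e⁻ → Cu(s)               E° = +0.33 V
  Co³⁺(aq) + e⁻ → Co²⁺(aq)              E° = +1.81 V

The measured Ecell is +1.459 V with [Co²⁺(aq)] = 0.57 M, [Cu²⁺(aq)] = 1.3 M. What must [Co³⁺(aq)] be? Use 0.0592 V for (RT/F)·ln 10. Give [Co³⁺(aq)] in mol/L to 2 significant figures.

Co³⁺/Co²⁺ is the cathode (higher E°); E°cell = +1.81 − (+0.33) = +1.48 V with n = 2.
Since E = E° − (0.0592/n)·log Q, log Q = n(E° − E)/0.0592 = 0.709.
The balanced reaction is 2 Co³⁺(aq) + Cu(s) → 2 Co²⁺(aq) + Cu²⁺(aq), so Q = ([Co²⁺(aq)]^2·[Cu²⁺(aq)]) / [Co³⁺(aq)]^2.
Solving for the unknown gives log [Co³⁺(aq)] = −0.542, so [Co³⁺(aq)] ≈ 0.29 M.

0.29 M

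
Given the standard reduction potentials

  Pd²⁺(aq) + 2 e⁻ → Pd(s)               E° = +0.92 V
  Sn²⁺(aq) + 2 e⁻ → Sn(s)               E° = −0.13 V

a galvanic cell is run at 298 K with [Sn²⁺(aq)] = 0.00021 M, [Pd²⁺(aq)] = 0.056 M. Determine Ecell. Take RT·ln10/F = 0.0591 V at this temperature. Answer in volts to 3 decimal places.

The Pd²⁺/Pd couple has the more positive E°, so it is the cathode; Sn²⁺/Sn is the anode.
The standard potential is +0.92 − (−0.13) = +1.05 V and the balanced reaction transfers n = 2 electrons.
Balancing gives Pd²⁺(aq) + Sn(s) → Pd(s) + Sn²⁺(aq); hence Q = [Sn²⁺(aq)] / [Pd²⁺(aq)] = 0.00375 (log Q = −2.426).
Applying E = E° − (RT ln10/nF)·log Q gives +1.05 − (0.0591/2)(−2.426) = +1.122 V.

+1.122 V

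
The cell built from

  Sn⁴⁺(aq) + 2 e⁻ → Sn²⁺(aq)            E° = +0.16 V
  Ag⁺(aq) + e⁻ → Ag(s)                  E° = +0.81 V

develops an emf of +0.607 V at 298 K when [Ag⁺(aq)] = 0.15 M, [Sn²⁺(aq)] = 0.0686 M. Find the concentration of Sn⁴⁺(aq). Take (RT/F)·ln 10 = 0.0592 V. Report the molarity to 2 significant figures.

0.044 M

With Ag⁺/Ag at the cathode and Sn⁴⁺/Sn²⁺ at the anode, E°cell = +0.81 − (+0.16) = +0.65 V (n = 2).
From the Nernst equation, log Q = n(E° − E)/0.0592 = 2·(+0.65 − (+0.607))/0.0592 = 1.453.
Balancing electrons gives 2 Ag⁺(aq) + Sn²⁺(aq) → 2 Ag(s) + Sn⁴⁺(aq); thus Q = [Sn⁴⁺(aq)] / ([Ag⁺(aq)]^2·[Sn²⁺(aq)]).
Isolating [Sn⁴⁺(aq)] in Q = 10^{1.453} yields log [Sn⁴⁺(aq)] = −1.358, i.e. 0.044 M.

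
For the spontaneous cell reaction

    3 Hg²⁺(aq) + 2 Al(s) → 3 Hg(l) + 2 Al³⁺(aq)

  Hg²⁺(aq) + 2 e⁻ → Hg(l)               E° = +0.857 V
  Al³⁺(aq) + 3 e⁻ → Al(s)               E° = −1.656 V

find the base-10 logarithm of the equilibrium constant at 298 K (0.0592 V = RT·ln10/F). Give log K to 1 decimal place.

log K = 254.7

The Hg²⁺/Hg couple is reduced (cathode); E°cell = +0.857 − (−1.656) = +2.513 V with n = 6.
At equilibrium E = 0, so log K = nE°cell / 0.0592 = (6)(+2.513) / 0.0592 = 254.7.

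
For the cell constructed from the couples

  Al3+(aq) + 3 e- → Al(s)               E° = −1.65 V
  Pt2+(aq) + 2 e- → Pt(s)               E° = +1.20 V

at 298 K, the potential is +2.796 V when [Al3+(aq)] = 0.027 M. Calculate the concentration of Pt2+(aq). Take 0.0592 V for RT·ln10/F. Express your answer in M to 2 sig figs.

0.0013 M

The Pt²⁺/Pt couple has the larger reduction potential, so it is the cathode: E°cell = +1.20 − (−1.65) = +2.85 V and n = 6.
From the Nernst equation, log Q = n(E° − E)/0.0592 = 6·(+2.85 − (+2.796))/0.0592 = 5.473.
For 3 Pt2+(aq) + 2 Al(s) → 3 Pt(s) + 2 Al3+(aq), the reaction quotient is Q = [Al3+(aq)]^2 / [Pt2+(aq)]^3.
Isolating [Pt2+(aq)] in Q = 10^{5.473} yields log [Pt2+(aq)] = −2.870, i.e. 0.0013 M.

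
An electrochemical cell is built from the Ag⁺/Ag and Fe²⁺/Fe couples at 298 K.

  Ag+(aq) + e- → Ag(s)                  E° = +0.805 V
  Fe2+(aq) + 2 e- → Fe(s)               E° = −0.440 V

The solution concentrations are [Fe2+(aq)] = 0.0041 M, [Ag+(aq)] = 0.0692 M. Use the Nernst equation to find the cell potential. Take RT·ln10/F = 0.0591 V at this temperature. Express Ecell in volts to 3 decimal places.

Since E°(Ag⁺/Ag) > E°(Fe²⁺/Fe), Ag⁺/Ag serves as the cathode.
The standard potential is +0.805 − (−0.440) = +1.245 V and the balanced reaction transfers n = 2 electrons.
For the overall reaction 2 Ag+(aq) + Fe(s) → 2 Ag(s) + Fe2+(aq), Q = [Fe2+(aq)] / [Ag+(aq)]^2 = 0.856, giving log Q = −0.067.
Applying E = E° − (RT ln10/nF)·log Q gives +1.245 − (0.0591/2)(−0.067) = +1.247 V.

+1.247 V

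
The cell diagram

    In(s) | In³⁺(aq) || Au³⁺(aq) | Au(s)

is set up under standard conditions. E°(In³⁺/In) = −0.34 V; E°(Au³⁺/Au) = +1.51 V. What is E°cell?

+1.85 V

By convention the left-hand electrode in cell notation is the anode (oxidation) and the right-hand electrode is the cathode (reduction).
E°cell = E°(right) − E°(left) = +1.51 − (−0.34) = +1.85 V.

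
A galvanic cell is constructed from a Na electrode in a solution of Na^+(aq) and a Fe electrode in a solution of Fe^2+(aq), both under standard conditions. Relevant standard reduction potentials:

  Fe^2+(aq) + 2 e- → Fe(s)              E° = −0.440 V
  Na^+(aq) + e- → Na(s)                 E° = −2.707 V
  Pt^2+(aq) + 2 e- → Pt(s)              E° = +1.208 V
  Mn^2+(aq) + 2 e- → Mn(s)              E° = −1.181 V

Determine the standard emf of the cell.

The Fe²⁺/Fe couple has the higher E°, so Fe ion is reduced (cathode) and Na is oxidized (anode).
E°cell = E°(cathode) − E°(anode) = −0.440 − (−2.707) = +2.267 V.

+2.267 V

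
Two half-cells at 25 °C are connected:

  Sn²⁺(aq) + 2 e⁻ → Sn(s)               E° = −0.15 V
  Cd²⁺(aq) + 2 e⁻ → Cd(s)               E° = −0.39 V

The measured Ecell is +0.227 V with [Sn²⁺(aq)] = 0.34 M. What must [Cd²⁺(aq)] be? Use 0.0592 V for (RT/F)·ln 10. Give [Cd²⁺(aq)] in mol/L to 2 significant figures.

0.93 M

Sn²⁺/Sn is the cathode (higher E°); E°cell = −0.15 − (−0.39) = +0.24 V with n = 2.
Rearranging E = E° − (0.0592/n)·log Q gives log Q = 2(+0.24 − (+0.227))/0.0592 = 0.439.
For Sn²⁺(aq) + Cd(s) → Sn(s) + Cd²⁺(aq), the reaction quotient is Q = [Cd²⁺(aq)] / [Sn²⁺(aq)].
Solving for the unknown gives log [Cd²⁺(aq)] = −0.030, so [Cd²⁺(aq)] ≈ 0.93 M.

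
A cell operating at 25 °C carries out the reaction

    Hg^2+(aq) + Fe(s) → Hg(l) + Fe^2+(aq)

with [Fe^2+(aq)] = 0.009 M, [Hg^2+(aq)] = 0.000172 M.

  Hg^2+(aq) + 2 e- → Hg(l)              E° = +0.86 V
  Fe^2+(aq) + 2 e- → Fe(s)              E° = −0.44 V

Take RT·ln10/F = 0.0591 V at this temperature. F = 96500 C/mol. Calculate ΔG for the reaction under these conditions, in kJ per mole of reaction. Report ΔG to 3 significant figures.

−241 kJ/mol

With Hg²⁺/Hg reduced at the cathode, E°cell = +0.86 − (−0.44) = +1.30 V and n = 2.
Here Q = [Fe^2+(aq)] / [Hg^2+(aq)] = 52.3 (log Q = 1.719), giving E = +1.30 − (0.0591/2)·(1.719) = +1.2492 V.
Finally ΔG = −nFE = −(2)(96500 C/mol)(+1.2492 V) = −241 kJ/mol.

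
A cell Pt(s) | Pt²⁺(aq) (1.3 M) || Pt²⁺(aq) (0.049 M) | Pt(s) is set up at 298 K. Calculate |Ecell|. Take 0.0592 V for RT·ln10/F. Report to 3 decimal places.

0.042 V

For a concentration cell E°cell = 0, since both electrodes use the same couple.
The compartment with the higher Pt²⁺(aq) concentration (1.3 M) acts as the cathode; ions are reduced there and produced at the dilute (0.049 M) anode.
With n = 2, Ecell = −(0.0592/2)·log([dilute]/[conc]) = −(0.0592/2)·log(0.049/1.3) = +0.042 V.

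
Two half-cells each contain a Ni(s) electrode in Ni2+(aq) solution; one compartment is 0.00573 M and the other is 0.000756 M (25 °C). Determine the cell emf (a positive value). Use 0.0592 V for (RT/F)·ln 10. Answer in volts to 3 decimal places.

For a concentration cell E°cell = 0, since both electrodes use the same couple.
The compartment with the higher Ni2+(aq) concentration (0.00573 M) acts as the cathode; ions are reduced there and produced at the dilute (0.000756 M) anode.
With n = 2, Ecell = −(0.0592/2)·log([dilute]/[conc]) = −(0.0592/2)·log(0.000756/0.00573) = +0.026 V.

0.026 V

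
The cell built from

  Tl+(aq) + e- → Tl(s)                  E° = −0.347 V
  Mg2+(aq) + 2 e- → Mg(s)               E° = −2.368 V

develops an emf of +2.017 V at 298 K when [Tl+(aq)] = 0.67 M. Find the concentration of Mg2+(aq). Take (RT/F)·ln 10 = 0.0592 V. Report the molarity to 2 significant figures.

With Tl⁺/Tl at the cathode and Mg²⁺/Mg at the anode, E°cell = −0.347 − (−2.368) = +2.021 V (n = 2).
From the Nernst equation, log Q = n(E° − E)/0.0592 = 2·(+2.021 − (+2.017))/0.0592 = 0.135.
Balancing electrons gives 2 Tl+(aq) + Mg(s) → 2 Tl(s) + Mg2+(aq); thus Q = [Mg2+(aq)] / [Tl+(aq)]^2.
Solving for the unknown gives log [Mg2+(aq)] = −0.213, so [Mg2+(aq)] ≈ 0.61 M.

0.61 M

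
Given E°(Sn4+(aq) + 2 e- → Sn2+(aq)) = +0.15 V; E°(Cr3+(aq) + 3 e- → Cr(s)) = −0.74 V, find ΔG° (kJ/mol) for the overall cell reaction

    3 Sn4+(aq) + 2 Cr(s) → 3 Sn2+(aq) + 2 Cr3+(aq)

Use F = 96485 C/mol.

−515 kJ/mol

In the reaction as written Sn4+(aq) is reduced, so the Sn⁴⁺/Sn²⁺ couple is the cathode and Cr³⁺/Cr is the anode.
E°cell = +0.15 − (−0.74) = +0.89 V; balancing electrons gives n = 6.
ΔG° = −nFE°cell = −(6)(96485)(+0.89) J/mol = −515 kJ/mol.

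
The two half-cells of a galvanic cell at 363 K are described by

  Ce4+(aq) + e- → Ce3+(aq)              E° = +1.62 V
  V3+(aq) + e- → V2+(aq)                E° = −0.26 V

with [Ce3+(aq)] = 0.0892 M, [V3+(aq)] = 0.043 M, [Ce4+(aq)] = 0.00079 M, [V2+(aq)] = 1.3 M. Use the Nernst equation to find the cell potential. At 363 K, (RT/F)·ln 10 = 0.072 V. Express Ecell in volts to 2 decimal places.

Ce⁴⁺/Ce³⁺ is reduced (cathode, E° = +1.62 V) and V³⁺/V²⁺ is oxidized (anode).
E°cell = E°cat − E°an = +1.62 − (−0.26) = +1.88 V; n = 1.
Balancing gives Ce4+(aq) + V2+(aq) → Ce3+(aq) + V3+(aq); hence Q = ([Ce3+(aq)]·[V3+(aq)]) / ([Ce4+(aq)]·[V2+(aq)]) = 3.73 (log Q = 0.572).
By the Nernst equation, E = +1.88 − (0.072/1)·(0.572) = +1.84 V.

+1.84 V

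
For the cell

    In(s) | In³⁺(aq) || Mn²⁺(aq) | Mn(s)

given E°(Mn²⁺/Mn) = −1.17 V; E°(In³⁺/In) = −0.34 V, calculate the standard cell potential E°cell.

−0.83 V

By convention the left-hand electrode in cell notation is the anode (oxidation) and the right-hand electrode is the cathode (reduction).
E°cell = E°(right) − E°(left) = −1.17 − (−0.34) = −0.83 V.
The negative sign shows that, as written, the cell would require an external voltage to drive the reaction.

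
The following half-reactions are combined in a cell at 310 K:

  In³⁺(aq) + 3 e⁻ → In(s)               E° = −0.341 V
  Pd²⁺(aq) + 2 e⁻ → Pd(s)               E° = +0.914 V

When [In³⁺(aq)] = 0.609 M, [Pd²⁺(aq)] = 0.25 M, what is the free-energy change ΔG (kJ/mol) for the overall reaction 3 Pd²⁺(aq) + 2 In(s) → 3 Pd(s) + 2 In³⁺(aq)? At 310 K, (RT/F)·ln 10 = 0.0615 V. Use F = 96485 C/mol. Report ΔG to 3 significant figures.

−718 kJ/mol

With Pd²⁺/Pd reduced at the cathode, E°cell = +0.914 − (−0.341) = +1.255 V and n = 6.
The reaction quotient is [In³⁺(aq)]^2 / [Pd²⁺(aq)]^3 = 23.7; by Nernst, E = +1.255 − (0.0615/6)(1.375) = +1.2409 V.
ΔG = −nFE = −(6)(96485)(+1.2409) J/mol = −718 kJ/mol.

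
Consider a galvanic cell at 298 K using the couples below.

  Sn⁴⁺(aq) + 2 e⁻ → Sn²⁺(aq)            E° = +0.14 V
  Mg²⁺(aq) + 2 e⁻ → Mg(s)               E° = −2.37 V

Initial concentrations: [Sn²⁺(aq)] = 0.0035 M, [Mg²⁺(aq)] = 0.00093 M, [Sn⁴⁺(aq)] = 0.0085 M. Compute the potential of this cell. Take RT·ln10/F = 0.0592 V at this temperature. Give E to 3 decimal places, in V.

+2.611 V

The Sn⁴⁺/Sn²⁺ couple has the more positive E°, so it is the cathode; Mg²⁺/Mg is the anode.
The standard potential is +0.14 − (−2.37) = +2.51 V and the balanced reaction transfers n = 2 electrons.
For the overall reaction Sn⁴⁺(aq) + Mg(s) → Sn²⁺(aq) + Mg²⁺(aq), Q = ([Sn²⁺(aq)]·[Mg²⁺(aq)]) / [Sn⁴⁺(aq)] = 0.000383, giving log Q = −3.417.
By the Nernst equation, E = +2.51 − (0.0592/2)·(−3.417) = +2.611 V.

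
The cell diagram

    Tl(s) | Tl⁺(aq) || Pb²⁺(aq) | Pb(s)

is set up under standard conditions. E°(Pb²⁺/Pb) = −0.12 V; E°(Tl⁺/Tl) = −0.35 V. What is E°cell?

By convention the left-hand electrode in cell notation is the anode (oxidation) and the right-hand electrode is the cathode (reduction).
E°cell = E°(right) − E°(left) = −0.12 − (−0.35) = +0.23 V.

+0.23 V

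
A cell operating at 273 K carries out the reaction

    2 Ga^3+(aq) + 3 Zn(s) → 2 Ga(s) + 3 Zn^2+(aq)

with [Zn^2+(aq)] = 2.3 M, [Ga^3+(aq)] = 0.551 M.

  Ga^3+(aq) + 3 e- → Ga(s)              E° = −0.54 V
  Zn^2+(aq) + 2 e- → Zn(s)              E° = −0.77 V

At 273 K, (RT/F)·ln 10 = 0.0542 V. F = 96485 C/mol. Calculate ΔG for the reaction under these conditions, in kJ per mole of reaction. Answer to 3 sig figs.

E°cell = −0.54 − (−0.77) = +0.23 V; the balanced reaction transfers n = 6 electrons.
The reaction quotient is [Zn^2+(aq)]^3 / [Ga^3+(aq)]^2 = 40.1; by Nernst, E = +0.23 − (0.0542/6)(1.603) = +0.2155 V.
Then ΔG = −nFE = −6 × 96485 × +0.2155 J/mol = −125 kJ/mol.

−125 kJ/mol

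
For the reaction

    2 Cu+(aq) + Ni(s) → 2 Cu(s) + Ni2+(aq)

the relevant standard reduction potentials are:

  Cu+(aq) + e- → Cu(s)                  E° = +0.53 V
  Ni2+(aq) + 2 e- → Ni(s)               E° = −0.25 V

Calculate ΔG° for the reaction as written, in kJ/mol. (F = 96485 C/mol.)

In the reaction as written Cu+(aq) is reduced, so the Cu⁺/Cu couple is the cathode and Ni²⁺/Ni is the anode.
E°cell = +0.53 − (−0.25) = +0.78 V; balancing electrons gives n = 2.
ΔG° = −nFE°cell = −(2)(96485)(+0.78) J/mol = −151 kJ/mol.

−151 kJ/mol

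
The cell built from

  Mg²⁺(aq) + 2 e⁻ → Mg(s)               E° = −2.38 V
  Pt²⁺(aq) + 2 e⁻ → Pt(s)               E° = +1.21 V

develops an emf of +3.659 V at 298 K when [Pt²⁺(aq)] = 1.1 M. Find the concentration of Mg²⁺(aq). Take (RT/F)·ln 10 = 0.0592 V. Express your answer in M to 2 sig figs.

0.0051 M

Pt²⁺/Pt is the cathode (higher E°); E°cell = +1.21 − (−2.38) = +3.59 V with n = 2.
Rearranging E = E° − (0.0592/n)·log Q gives log Q = 2(+3.59 − (+3.659))/0.0592 = −2.331.
For Pt²⁺(aq) + Mg(s) → Pt(s) + Mg²⁺(aq), the reaction quotient is Q = [Mg²⁺(aq)] / [Pt²⁺(aq)].
Substituting the known concentrations and solving, log [Mg²⁺(aq)] = −2.290 and [Mg²⁺(aq)] = 0.0051 M.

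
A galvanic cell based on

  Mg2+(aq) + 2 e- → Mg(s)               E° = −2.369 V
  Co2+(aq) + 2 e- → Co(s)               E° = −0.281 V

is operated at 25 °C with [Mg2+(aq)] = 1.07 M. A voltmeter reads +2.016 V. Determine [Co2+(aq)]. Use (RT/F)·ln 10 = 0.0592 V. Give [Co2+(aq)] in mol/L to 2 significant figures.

0.0040 M

The Co²⁺/Co couple has the larger reduction potential, so it is the cathode: E°cell = −0.281 − (−2.369) = +2.088 V and n = 2.
Rearranging E = E° − (0.0592/n)·log Q gives log Q = 2(+2.088 − (+2.016))/0.0592 = 2.432.
For Co2+(aq) + Mg(s) → Co(s) + Mg2+(aq), the reaction quotient is Q = [Mg2+(aq)] / [Co2+(aq)].
Isolating [Co2+(aq)] in Q = 10^{2.432} yields log [Co2+(aq)] = −2.403, i.e. 0.0040 M.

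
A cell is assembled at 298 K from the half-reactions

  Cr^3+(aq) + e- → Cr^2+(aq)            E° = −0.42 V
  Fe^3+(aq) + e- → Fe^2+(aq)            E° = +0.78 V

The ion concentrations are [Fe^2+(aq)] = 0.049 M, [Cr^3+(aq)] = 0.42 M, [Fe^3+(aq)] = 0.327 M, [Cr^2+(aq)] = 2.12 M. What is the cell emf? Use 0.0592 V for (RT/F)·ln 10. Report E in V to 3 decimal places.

Fe³⁺/Fe²⁺ is reduced (cathode, E° = +0.78 V) and Cr³⁺/Cr²⁺ is oxidized (anode).
E°cell = +0.78 − (−0.42) = +1.20 V, with n = 1 electron transferred.
For the overall reaction Fe^3+(aq) + Cr^2+(aq) → Fe^2+(aq) + Cr^3+(aq), Q = ([Fe^2+(aq)]·[Cr^3+(aq)]) / ([Fe^3+(aq)]·[Cr^2+(aq)]) = 0.0297, giving log Q = −1.527.
By the Nernst equation, E = +1.20 − (0.0592/1)·(−1.527) = +1.290 V.

+1.290 V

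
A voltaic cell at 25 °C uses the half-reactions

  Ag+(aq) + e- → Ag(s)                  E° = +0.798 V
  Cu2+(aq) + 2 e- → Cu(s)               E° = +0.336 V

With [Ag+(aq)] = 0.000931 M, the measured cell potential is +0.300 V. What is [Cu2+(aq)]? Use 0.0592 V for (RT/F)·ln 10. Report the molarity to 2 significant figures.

0.26 M

The Ag⁺/Ag couple has the larger reduction potential, so it is the cathode: E°cell = +0.798 − (+0.336) = +0.462 V and n = 2.
From the Nernst equation, log Q = n(E° − E)/0.0592 = 2·(+0.462 − (+0.300))/0.0592 = 5.473.
The balanced reaction is 2 Ag+(aq) + Cu(s) → 2 Ag(s) + Cu2+(aq), so Q = [Cu2+(aq)] / [Ag+(aq)]^2.
Solving for the unknown gives log [Cu2+(aq)] = −0.589, so [Cu2+(aq)] ≈ 0.26 M.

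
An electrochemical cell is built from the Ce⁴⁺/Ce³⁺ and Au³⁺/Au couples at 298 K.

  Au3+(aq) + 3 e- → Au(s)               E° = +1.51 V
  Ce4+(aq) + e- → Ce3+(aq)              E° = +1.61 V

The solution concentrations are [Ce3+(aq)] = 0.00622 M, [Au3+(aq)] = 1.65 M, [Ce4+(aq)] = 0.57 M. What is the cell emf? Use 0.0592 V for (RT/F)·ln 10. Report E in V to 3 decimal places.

+0.212 V

Since E°(Ce⁴⁺/Ce³⁺) > E°(Au³⁺/Au), Ce⁴⁺/Ce³⁺ serves as the cathode.
E°cell = +1.61 − (+1.51) = +0.10 V, with n = 3 electrons transferred.
For the overall reaction 3 Ce4+(aq) + Au(s) → 3 Ce3+(aq) + Au3+(aq), Q = ([Ce3+(aq)]^3·[Au3+(aq)]) / [Ce4+(aq)]^3 = 2.14×10^−6, giving log Q = −5.669.
E = E° − (0.0592/n)·log Q = +0.10 − (0.0592/3)(−5.669) = +0.212 V.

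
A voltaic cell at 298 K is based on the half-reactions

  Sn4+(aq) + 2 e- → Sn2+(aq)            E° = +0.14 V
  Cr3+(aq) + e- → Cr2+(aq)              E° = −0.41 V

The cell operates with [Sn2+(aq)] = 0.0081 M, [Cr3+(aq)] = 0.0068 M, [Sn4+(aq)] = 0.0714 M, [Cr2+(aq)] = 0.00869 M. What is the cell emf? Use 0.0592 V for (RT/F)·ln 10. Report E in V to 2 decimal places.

+0.58 V

Since E°(Sn⁴⁺/Sn²⁺) > E°(Cr³⁺/Cr²⁺), Sn⁴⁺/Sn²⁺ serves as the cathode.
E°cell = +0.14 − (−0.41) = +0.55 V, with n = 2 electrons transferred.
For the overall reaction Sn4+(aq) + 2 Cr2+(aq) → Sn2+(aq) + 2 Cr3+(aq), Q = ([Sn2+(aq)]·[Cr3+(aq)]^2) / ([Sn4+(aq)]·[Cr2+(aq)]^2) = 0.0695, giving log Q = −1.158.
Applying E = E° − (RT ln10/nF)·log Q gives +0.55 − (0.0592/2)(−1.158) = +0.58 V.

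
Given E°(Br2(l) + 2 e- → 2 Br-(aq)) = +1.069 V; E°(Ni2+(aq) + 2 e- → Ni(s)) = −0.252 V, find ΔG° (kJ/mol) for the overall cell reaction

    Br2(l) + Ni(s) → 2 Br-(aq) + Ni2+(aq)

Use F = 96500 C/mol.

−255 kJ/mol

In the reaction as written Br2(l) is reduced, so the Br₂/Br⁻ couple is the cathode and Ni²⁺/Ni is the anode.
E°cell = +1.069 − (−0.252) = +1.321 V; balancing electrons gives n = 2.
ΔG° = −nFE°cell = −(2)(96500)(+1.321) J/mol = −255 kJ/mol.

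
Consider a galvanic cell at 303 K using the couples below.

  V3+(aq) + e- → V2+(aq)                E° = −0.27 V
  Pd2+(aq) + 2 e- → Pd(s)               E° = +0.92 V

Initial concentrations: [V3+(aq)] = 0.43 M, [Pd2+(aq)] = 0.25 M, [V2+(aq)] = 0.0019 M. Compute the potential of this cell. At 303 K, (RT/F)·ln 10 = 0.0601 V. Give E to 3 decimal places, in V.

+1.030 V

The Pd²⁺/Pd couple has the more positive E°, so it is the cathode; V³⁺/V²⁺ is the anode.
The standard potential is +0.92 − (−0.27) = +1.19 V and the balanced reaction transfers n = 2 electrons.
Balancing gives Pd2+(aq) + 2 V2+(aq) → Pd(s) + 2 V3+(aq); hence Q = [V3+(aq)]^2 / ([Pd2+(aq)]·[V2+(aq)]^2) = 2.05×10^5 (log Q = 5.311).
E = E° − (0.0601/n)·log Q = +1.19 − (0.0601/2)(5.311) = +1.030 V.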